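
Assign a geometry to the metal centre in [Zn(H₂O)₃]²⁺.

trigonal planar

Summing ligand charges against the +2 overall charge gives an oxidation state of +2 for zinc.
Zn sits in group 12, so the d-electron count is 12 − 2 = 10.
Coordination number: 3.
Three ligands around a d¹⁰ centre minimise repulsion in a trigonal-planar arrangement.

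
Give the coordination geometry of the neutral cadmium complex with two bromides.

Each bromide is −1; balancing the 0 overall charge requires Cd(II).
Cadmium is a group-12 element; Cd(II) is therefore d¹⁰.
Coordination number: 2.
A d¹⁰ ion with only two ligands adopts a linear arrangement (sp hybridisation; no CFSE preference).

linear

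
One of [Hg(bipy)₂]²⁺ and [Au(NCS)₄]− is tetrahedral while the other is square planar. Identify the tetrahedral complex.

For [Hg(bipy)₂]²⁺: 2,2′-bipyridine is neutral; balancing the +2 overall charge requires Hg(II). Hg sits in group 12, so the d-electron count is 12 − 2 = 10. A d¹⁰ ion has no crystal-field stabilisation preference between square planar and tetrahedral, so four ligands adopt the sterically favoured tetrahedral geometry. → tetrahedral.
For [Au(NCS)₄]−: Each isothiocyanate is −1; balancing the −1 overall charge requires Au(III). Au sits in group 11, so the d-electron count is 11 − 3 = 8. A 5d d⁸ ion has a large crystal-field splitting; square planar leaves the high-energy d_{x²−y²} orbital empty and maximises CFSE. → square planar.

[Hg(bipy)₂]²⁺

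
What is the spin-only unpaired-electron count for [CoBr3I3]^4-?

3

Each bromide is −1; each iodide is −1; balancing the −4 overall charge requires Co(II).
Group 9 minus oxidation state 2 gives a d⁷ configuration.
The spin state decides the count: Bromide and iodide are weak-field ligands for a first-row metal, so the complex is high-spin.
An octahedral high-spin d⁷ ion is t₂g⁵e_g², giving 3 unpaired electrons.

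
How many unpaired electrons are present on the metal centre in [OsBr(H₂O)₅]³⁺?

Each bromide is −1; water is neutral; balancing the +3 overall charge requires Os(IV).
Group 8 minus oxidation state 4 gives a d⁴ configuration.
The spin state decides the count: a 5d ion has a large Δₒ and is invariably low-spin.
An octahedral low-spin d⁴ ion is t₂g⁴e_g⁰, giving 2 unpaired electrons.

2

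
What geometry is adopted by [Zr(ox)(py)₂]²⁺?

tetrahedral

Summing ligand charges against the +2 overall charge gives an oxidation state of +4 for zirconium.
Zirconium is a group-4 element; Zr(IV) is therefore d⁰.
Counting donor atoms: 1×oxalate (bidentate) → 2 donors; 2×pyridine (monodentate) → 2 donors. Coordination number = 4.
A d⁰ ion has no crystal-field stabilisation preference between square planar and tetrahedral, so four ligands adopt the sterically favoured tetrahedral geometry.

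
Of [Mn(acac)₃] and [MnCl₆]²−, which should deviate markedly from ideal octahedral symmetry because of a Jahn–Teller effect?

[Mn(acac)₃]: Ligand charges: each acetylacetonate is −1. With an overall charge of 0 the manganese centre must be in the +3 oxidation state. Manganese is a group-7 element; Mn(III) is therefore d⁴. Acetylacetonate is a weak-field ligand for a first-row metal, so the complex is high-spin. The t₂g³e_g¹ (high-spin) configuration has an unevenly filled e_g set; the Jahn–Teller theorem predicts a tetragonal distortion (typically axial elongation) to lift the degeneracy.
[MnCl₆]²−: Summing ligand charges against the −2 overall charge gives an oxidation state of +4 for manganese. Manganese is a group-7 element; Mn(IV) is therefore d³. The d³ configuration leaves the e_g set evenly filled (or empty) — no strong Jahn–Teller driving force.

[Mn(acac)₃]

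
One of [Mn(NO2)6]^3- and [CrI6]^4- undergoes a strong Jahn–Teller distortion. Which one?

[Mn(NO2)6]^3-: Summing ligand charges against the −3 overall charge gives an oxidation state of +3 for manganese. Mn sits in group 7, so the d-electron count is 7 − 3 = 4. Nitro (N-bound nitrite) is a strong-field ligand (high in the spectrochemical series) for a first-row metal, so the complex is low-spin. The d⁴ configuration leaves the e_g set evenly filled (or empty) — no strong Jahn–Teller driving force.
[CrI6]^4-: Summing ligand charges against the −4 overall charge gives an oxidation state of +2 for chromium. Group 6 minus oxidation state 2 gives a d⁴ configuration. Iodide is a weak-field ligand for a first-row metal, so the complex is high-spin. The t₂g³e_g¹ (high-spin) configuration has an unevenly filled e_g set; the Jahn–Teller theorem predicts a tetragonal distortion (typically axial elongation) to lift the degeneracy.

[CrI6]^4-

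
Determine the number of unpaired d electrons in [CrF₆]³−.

Summing ligand charges against the −3 overall charge gives an oxidation state of +3 for chromium.
Cr sits in group 6, so the d-electron count is 6 − 3 = 3.
In an octahedral field the d³ configuration is t₂g³e_g⁰ (only one arrangement possible), giving 3 unpaired electrons.

3 unpaired electrons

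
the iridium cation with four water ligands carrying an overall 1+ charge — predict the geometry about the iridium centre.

Water is neutral; balancing the +1 overall charge requires Ir(I).
Ir sits in group 9, so the d-electron count is 9 − 1 = 8.
With 4 monodentate ligands the coordination number is 4.
A 5d d⁸ ion has a large crystal-field splitting; square planar leaves the high-energy d_{x²−y²} orbital empty and maximises CFSE.

square planar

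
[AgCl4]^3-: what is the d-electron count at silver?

Ligand charges: each chloride is −1. With an overall charge of −3 the silver centre must be in the +1 oxidation state.
Ag sits in group 11, so the d-electron count is 11 − 1 = 10.

d10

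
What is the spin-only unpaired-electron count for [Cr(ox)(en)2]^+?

Summing ligand charges against the +1 overall charge gives an oxidation state of +3 for chromium.
Cr sits in group 6, so the d-electron count is 6 − 3 = 3.
Counting donor atoms: 1×oxalate (bidentate) → 2 donors; 2×ethylenediamine (bidentate) → 4 donors. Coordination number = 6.
In an octahedral field the d³ configuration is t₂g³e_g⁰ (only one arrangement possible), giving 3 unpaired electrons.

3 unpaired electrons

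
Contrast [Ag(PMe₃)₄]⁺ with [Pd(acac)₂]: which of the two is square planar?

For [Ag(PMe₃)₄]⁺: Summing ligand charges against the +1 overall charge gives an oxidation state of +1 for silver. Ag sits in group 11, so the d-electron count is 11 − 1 = 10. A d¹⁰ ion has no crystal-field stabilisation preference between square planar and tetrahedral, so four ligands adopt the sterically favoured tetrahedral geometry. → tetrahedral.
For [Pd(acac)₂]: Summing ligand charges against the 0 overall charge gives an oxidation state of +2 for palladium. Group 10 minus oxidation state 2 gives a d⁸ configuration. A 4d d⁸ ion has a large crystal-field splitting; square planar leaves the high-energy d_{x²−y²} orbital empty and maximises CFSE. → square planar.

[Pd(acac)₂]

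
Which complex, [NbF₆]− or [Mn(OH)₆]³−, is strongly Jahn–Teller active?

[Mn(OH)₆]³−

[NbF₆]−: Summing ligand charges against the −1 overall charge gives an oxidation state of +5 for niobium. Group 5 minus oxidation state 5 gives a d⁰ configuration. The d⁰ configuration leaves the e_g set evenly filled (or empty) — no strong Jahn–Teller driving force.
[Mn(OH)₆]³−: Summing ligand charges against the −3 overall charge gives an oxidation state of +3 for manganese. Mn sits in group 7, so the d-electron count is 7 − 3 = 4. Hydroxide is a weak-field ligand for a first-row metal, so the complex is high-spin. The t₂g³e_g¹ (high-spin) configuration has an unevenly filled e_g set; the Jahn–Teller theorem predicts a tetragonal distortion (typically axial elongation) to lift the degeneracy.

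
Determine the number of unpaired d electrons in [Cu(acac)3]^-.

Summing ligand charges against the −1 overall charge gives an oxidation state of +2 for copper.
Copper is a group-11 element; Cu(II) is therefore d⁹.
Counting donor atoms: 3×acetylacetonate (bidentate) → 6 donors. Coordination number = 6.
In an octahedral field the d⁹ configuration is t₂g⁶e_g³ (only one arrangement possible), giving 1 unpaired electron.

1 unpaired electron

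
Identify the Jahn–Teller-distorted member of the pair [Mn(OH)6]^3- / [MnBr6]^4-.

[Mn(OH)6]^3-

[Mn(OH)6]^3-: Each hydroxide is −1; balancing the −3 overall charge requires Mn(III). Group 7 minus oxidation state 3 gives a d⁴ configuration. Hydroxide is a weak-field ligand for a first-row metal, so the complex is high-spin. The t₂g³e_g¹ (high-spin) configuration has an unevenly filled e_g set; the Jahn–Teller theorem predicts a tetragonal distortion (typically axial elongation) to lift the degeneracy.
[MnBr6]^4-: Each bromide is −1; balancing the −4 overall charge requires Mn(II). Manganese is a group-7 element; Mn(II) is therefore d⁵. Bromide is a weak-field ligand for a first-row metal, so the complex is high-spin. The d⁵ configuration leaves the e_g set evenly filled (or empty) — no strong Jahn–Teller driving force.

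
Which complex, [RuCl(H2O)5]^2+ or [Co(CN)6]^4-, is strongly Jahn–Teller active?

[RuCl(H2O)5]^2+: Each chloride is −1; water is neutral; balancing the +2 overall charge requires Ru(III). Group 8 minus oxidation state 3 gives a d⁵ configuration. A 4d ion has a large Δₒ and is invariably low-spin. The d⁵ configuration leaves the e_g set evenly filled (or empty) — no strong Jahn–Teller driving force.
[Co(CN)6]^4-: Each cyanide is −1; balancing the −4 overall charge requires Co(II). Group 9 minus oxidation state 2 gives a d⁷ configuration. Cyanide is a strong-field ligand (high in the spectrochemical series) for a first-row metal, so the complex is low-spin. The t₂g⁶e_g¹ (low-spin) configuration has an unevenly filled e_g set; the Jahn–Teller theorem predicts a tetragonal distortion (typically axial elongation) to lift the degeneracy.

[Co(CN)6]^4-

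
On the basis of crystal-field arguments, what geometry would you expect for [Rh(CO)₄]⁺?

square planar

Summing ligand charges against the +1 overall charge gives an oxidation state of +1 for rhodium.
Group 9 minus oxidation state 1 gives a d⁸ configuration.
With 4 monodentate ligands the coordination number is 4.
A 4d d⁸ ion has a large crystal-field splitting; square planar leaves the high-energy d_{x²−y²} orbital empty and maximises CFSE.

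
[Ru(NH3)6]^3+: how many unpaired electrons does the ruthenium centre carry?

Ammonia is neutral; balancing the +3 overall charge requires Ru(III).
Group 8 minus oxidation state 3 gives a d⁵ configuration.
The spin state decides the count: a 4d ion has a large Δₒ and is invariably low-spin.
An octahedral low-spin d⁵ ion is t₂g⁵e_g⁰, giving 1 unpaired electron.

1 unpaired electron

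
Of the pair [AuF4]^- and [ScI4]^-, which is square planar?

For [AuF4]^-: Each fluoride is −1; balancing the −1 overall charge requires Au(III). Gold is a group-11 element; Au(III) is therefore d⁸. A 5d d⁸ ion has a large crystal-field splitting; square planar leaves the high-energy d_{x²−y²} orbital empty and maximises CFSE. → square planar.
For [ScI4]^-: Each iodide is −1; balancing the −1 overall charge requires Sc(III). Scandium is a group-3 element; Sc(III) is therefore d⁰. A d⁰ ion has no crystal-field stabilisation preference between square planar and tetrahedral, so four ligands adopt the sterically favoured tetrahedral geometry. → tetrahedral.

[AuF4]^-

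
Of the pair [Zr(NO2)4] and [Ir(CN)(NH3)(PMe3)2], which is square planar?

For [Zr(NO2)4]: Ligand charges: each nitro (N-bound nitrite) is −1. With an overall charge of 0 the zirconium centre must be in the +4 oxidation state. Zirconium is a group-4 element; Zr(IV) is therefore d⁰. A d⁰ ion has no crystal-field stabilisation preference between square planar and tetrahedral, so four ligands adopt the sterically favoured tetrahedral geometry. → tetrahedral.
For [Ir(CN)(NH3)(PMe3)2]: Each cyanide is −1; ammonia is neutral; trimethylphosphine is neutral; balancing the 0 overall charge requires Ir(I). Group 9 minus oxidation state 1 gives a d⁸ configuration. A 5d d⁸ ion has a large crystal-field splitting; square planar leaves the high-energy d_{x²−y²} orbital empty and maximises CFSE. → square planar.

[Ir(CN)(NH3)(PMe3)2]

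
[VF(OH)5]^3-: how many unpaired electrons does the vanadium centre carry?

2 unpaired electrons

Ligand charges: each fluoride is −1; each hydroxide is −1. With an overall charge of −3 the vanadium centre must be in the +3 oxidation state.
Vanadium is a group-5 element; V(III) is therefore d².
In an octahedral field the d² configuration is t₂g²e_g⁰ (only one arrangement possible), giving 2 unpaired electrons.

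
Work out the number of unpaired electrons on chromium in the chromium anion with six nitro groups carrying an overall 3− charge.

3 unpaired electrons

Each nitro (N-bound nitrite) is −1; balancing the −3 overall charge requires Cr(III).
Chromium is a group-6 element; Cr(III) is therefore d³.
In an octahedral field the d³ configuration is t₂g³e_g⁰ (only one arrangement possible), giving 3 unpaired electrons.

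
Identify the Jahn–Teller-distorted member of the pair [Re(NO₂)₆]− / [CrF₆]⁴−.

[Re(NO₂)₆]−: Each nitro (N-bound nitrite) is −1; balancing the −1 overall charge requires Re(V). Re sits in group 7, so the d-electron count is 7 − 5 = 2. The d² configuration leaves the e_g set evenly filled (or empty) — no strong Jahn–Teller driving force.
[CrF₆]⁴−: Ligand charges: each fluoride is −1. With an overall charge of −4 the chromium centre must be in the +2 oxidation state. Chromium is a group-6 element; Cr(II) is therefore d⁴. Fluoride is a weak-field ligand for a first-row metal, so the complex is high-spin. The t₂g³e_g¹ (high-spin) configuration has an unevenly filled e_g set; the Jahn–Teller theorem predicts a tetragonal distortion (typically axial elongation) to lift the degeneracy.

[CrF₆]⁴−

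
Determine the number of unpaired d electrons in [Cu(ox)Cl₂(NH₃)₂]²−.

1 unpaired electron

Each oxalate is −2; each chloride is −1; ammonia is neutral; balancing the −2 overall charge requires Cu(II).
Group 11 minus oxidation state 2 gives a d⁹ configuration.
Counting donor atoms: 1×oxalate (bidentate) → 2 donors; 2×chloride (monodentate) → 2 donors; 2×ammonia (monodentate) → 2 donors. Coordination number = 6.
In an octahedral field the d⁹ configuration is t₂g⁶e_g³ (only one arrangement possible), giving 1 unpaired electron.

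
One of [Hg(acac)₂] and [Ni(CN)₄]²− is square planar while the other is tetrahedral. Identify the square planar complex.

[Ni(CN)₄]²−

For [Hg(acac)₂]: Ligand charges: each acetylacetonate is −1. With an overall charge of 0 the mercury centre must be in the +2 oxidation state. Group 12 minus oxidation state 2 gives a d¹⁰ configuration. A d¹⁰ ion has no crystal-field stabilisation preference between square planar and tetrahedral, so four ligands adopt the sterically favoured tetrahedral geometry. → tetrahedral.
For [Ni(CN)₄]²−: Summing ligand charges against the −2 overall charge gives an oxidation state of +2 for nickel. Group 10 minus oxidation state 2 gives a d⁸ configuration. Cyanide is a strong-field ligand (high in the spectrochemical series). A 3d d⁸ ion with strong-field ligands gains enough CFSE to favour square planar over tetrahedral. → square planar.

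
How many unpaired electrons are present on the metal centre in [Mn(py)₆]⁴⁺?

3 unpaired electrons

Summing ligand charges against the +4 overall charge gives an oxidation state of +4 for manganese.
Mn sits in group 7, so the d-electron count is 7 − 4 = 3.
In an octahedral field the d³ configuration is t₂g³e_g⁰ (only one arrangement possible), giving 3 unpaired electrons.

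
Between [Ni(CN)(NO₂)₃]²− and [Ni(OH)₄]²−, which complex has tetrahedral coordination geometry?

For [Ni(CN)(NO₂)₃]²−: Each cyanide is −1; each nitro (N-bound nitrite) is −1; balancing the −2 overall charge requires Ni(II). Group 10 minus oxidation state 2 gives a d⁸ configuration. Cyanide and nitro (N-bound nitrite) are strong-field ligands (high in the spectrochemical series). A 3d d⁸ ion with strong-field ligands gains enough CFSE to favour square planar over tetrahedral. → square planar.
For [Ni(OH)₄]²−: Each hydroxide is −1; balancing the −2 overall charge requires Ni(II). Group 10 minus oxidation state 2 gives a d⁸ configuration. Hydroxide is a weak-field ligand. With weak-field ligands the CFSE gain from square planar is small, so a 3d d⁸ ion takes the sterically preferred tetrahedral geometry. → tetrahedral.

[Ni(OH)₄]²−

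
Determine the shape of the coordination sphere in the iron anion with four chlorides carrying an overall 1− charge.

Ligand charges: each chloride is −1. With an overall charge of −1 the iron centre must be in the +3 oxidation state.
Group 8 minus oxidation state 3 gives a d⁵ configuration.
Coordination number: 4.
Chloride is a weak-field ligand.
A high-spin d⁵ ion has zero CFSE in either geometry, so four ligands adopt the sterically favoured tetrahedral geometry.

tetrahedral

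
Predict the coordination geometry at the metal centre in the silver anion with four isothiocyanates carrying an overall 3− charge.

tetrahedral

Each isothiocyanate is −1; balancing the −3 overall charge requires Ag(I).
Group 11 minus oxidation state 1 gives a d¹⁰ configuration.
With 4 monodentate ligands the coordination number is 4.
A d¹⁰ ion has no crystal-field stabilisation preference between square planar and tetrahedral, so four ligands adopt the sterically favoured tetrahedral geometry.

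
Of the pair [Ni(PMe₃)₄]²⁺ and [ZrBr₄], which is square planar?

For [Ni(PMe₃)₄]²⁺: Ligand charges: trimethylphosphine is neutral. With an overall charge of +2 the nickel centre must be in the +2 oxidation state. Group 10 minus oxidation state 2 gives a d⁸ configuration. Trimethylphosphine is a strong-field ligand (high in the spectrochemical series). A 3d d⁸ ion with strong-field ligands gains enough CFSE to favour square planar over tetrahedral. → square planar.
For [ZrBr₄]: Summing ligand charges against the 0 overall charge gives an oxidation state of +4 for zirconium. Zirconium is a group-4 element; Zr(IV) is therefore d⁰. A d⁰ ion has no crystal-field stabilisation preference between square planar and tetrahedral, so four ligands adopt the sterically favoured tetrahedral geometry. → tetrahedral.

[Ni(PMe₃)₄]²⁺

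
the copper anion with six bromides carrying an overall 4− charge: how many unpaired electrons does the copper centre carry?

1

Each bromide is −1; balancing the −4 overall charge requires Cu(II).
Group 11 minus oxidation state 2 gives a d⁹ configuration.
In an octahedral field the d⁹ configuration is t₂g⁶e_g³ (only one arrangement possible), giving 1 unpaired electron.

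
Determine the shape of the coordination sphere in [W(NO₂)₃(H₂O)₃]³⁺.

octahedral

Summing ligand charges against the +3 overall charge gives an oxidation state of +6 for tungsten.
W sits in group 6, so the d-electron count is 6 − 6 = 0.
Coordination number: 6.
Six donors around a single metal centre give an octahedral coordination sphere.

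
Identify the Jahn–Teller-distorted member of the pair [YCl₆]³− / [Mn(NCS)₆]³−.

[Mn(NCS)₆]³−

[YCl₆]³−: Each chloride is −1; balancing the −3 overall charge requires Y(III). Y sits in group 3, so the d-electron count is 3 − 3 = 0. The d⁰ configuration leaves the e_g set evenly filled (or empty) — no strong Jahn–Teller driving force.
[Mn(NCS)₆]³−: Summing ligand charges against the −3 overall charge gives an oxidation state of +3 for manganese. Mn sits in group 7, so the d-electron count is 7 − 3 = 4. Isothiocyanate is a weak-field ligand for a first-row metal, so the complex is high-spin. The t₂g³e_g¹ (high-spin) configuration has an unevenly filled e_g set; the Jahn–Teller theorem predicts a tetragonal distortion (typically axial elongation) to lift the degeneracy.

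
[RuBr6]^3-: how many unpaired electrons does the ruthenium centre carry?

1 unpaired electron

Ligand charges: each bromide is −1. With an overall charge of −3 the ruthenium centre must be in the +3 oxidation state.
Ru sits in group 8, so the d-electron count is 8 − 3 = 5.
The spin state decides the count: a 4d ion has a large Δₒ and is invariably low-spin.
An octahedral low-spin d⁵ ion is t₂g⁵e_g⁰, giving 1 unpaired electron.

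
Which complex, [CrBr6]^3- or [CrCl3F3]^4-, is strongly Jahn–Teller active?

[CrBr6]^3-: Ligand charges: each bromide is −1. With an overall charge of −3 the chromium centre must be in the +3 oxidation state. Cr sits in group 6, so the d-electron count is 6 − 3 = 3. The d³ configuration leaves the e_g set evenly filled (or empty) — no strong Jahn–Teller driving force.
[CrCl3F3]^4-: Summing ligand charges against the −4 overall charge gives an oxidation state of +2 for chromium. Cr sits in group 6, so the d-electron count is 6 − 2 = 4. Chloride and fluoride are weak-field ligands for a first-row metal, so the complex is high-spin. The t₂g³e_g¹ (high-spin) configuration has an unevenly filled e_g set; the Jahn–Teller theorem predicts a tetragonal distortion (typically axial elongation) to lift the degeneracy.

[CrCl3F3]^4-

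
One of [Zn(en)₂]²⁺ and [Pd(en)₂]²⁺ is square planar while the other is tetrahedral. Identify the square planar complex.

For [Zn(en)₂]²⁺: Ligand charges: ethylenediamine is neutral. With an overall charge of +2 the zinc centre must be in the +2 oxidation state. Group 12 minus oxidation state 2 gives a d¹⁰ configuration. A d¹⁰ ion has no crystal-field stabilisation preference between square planar and tetrahedral, so four ligands adopt the sterically favoured tetrahedral geometry. → tetrahedral.
For [Pd(en)₂]²⁺: Ethylenediamine is neutral; balancing the +2 overall charge requires Pd(II). Group 10 minus oxidation state 2 gives a d⁸ configuration. A 4d d⁸ ion has a large crystal-field splitting; square planar leaves the high-energy d_{x²−y²} orbital empty and maximises CFSE. → square planar.

[Pd(en)₂]²⁺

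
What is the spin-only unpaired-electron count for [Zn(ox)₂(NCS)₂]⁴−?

Ligand charges: each oxalate is −2; each isothiocyanate is −1. With an overall charge of −4 the zinc centre must be in the +2 oxidation state.
Group 12 minus oxidation state 2 gives a d¹⁰ configuration.
Counting donor atoms: 2×oxalate (bidentate) → 4 donors; 2×isothiocyanate (monodentate) → 2 donors. Coordination number = 6.
In an octahedral field the d¹⁰ configuration is t₂g⁶e_g⁴, giving 0 unpaired electrons.

0 unpaired electrons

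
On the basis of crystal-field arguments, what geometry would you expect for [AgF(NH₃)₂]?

Summing ligand charges against the 0 overall charge gives an oxidation state of +1 for silver.
Group 11 minus oxidation state 1 gives a d¹⁰ configuration.
Coordination number: 3.
Three ligands around a d¹⁰ centre minimise repulsion in a trigonal-planar arrangement.

trigonal planar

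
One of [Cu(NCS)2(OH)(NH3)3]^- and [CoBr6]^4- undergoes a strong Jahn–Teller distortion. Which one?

[Cu(NCS)2(OH)(NH3)3]^-

[Cu(NCS)2(OH)(NH3)3]^-: Summing ligand charges against the −1 overall charge gives an oxidation state of +2 for copper. Group 11 minus oxidation state 2 gives a d⁹ configuration. The t₂g⁶e_g³ configuration has an unevenly filled e_g set; the Jahn–Teller theorem predicts a tetragonal distortion (typically axial elongation) to lift the degeneracy.
[CoBr6]^4-: Summing ligand charges against the −4 overall charge gives an oxidation state of +2 for cobalt. Group 9 minus oxidation state 2 gives a d⁷ configuration. Bromide is a weak-field ligand for a first-row metal, so the complex is high-spin. The d⁷ configuration leaves the e_g set evenly filled (or empty) — no strong Jahn–Teller driving force.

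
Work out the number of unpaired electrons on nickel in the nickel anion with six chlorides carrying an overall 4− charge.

Ligand charges: each chloride is −1. With an overall charge of −4 the nickel centre must be in the +2 oxidation state.
Ni sits in group 10, so the d-electron count is 10 − 2 = 8.
In an octahedral field the d⁸ configuration is t₂g⁶e_g² (only one arrangement possible), giving 2 unpaired electrons.

2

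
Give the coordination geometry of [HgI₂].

Each iodide is −1; balancing the 0 overall charge requires Hg(II).
Hg sits in group 12, so the d-electron count is 12 − 2 = 10.
With 2 monodentate ligands the coordination number is 2.
A d¹⁰ ion with only two ligands adopts a linear arrangement (sp hybridisation; no CFSE preference).

linear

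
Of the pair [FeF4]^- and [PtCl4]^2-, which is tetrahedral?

[FeF4]^-

For [FeF4]^-: Summing ligand charges against the −1 overall charge gives an oxidation state of +3 for iron. Iron is a group-8 element; Fe(III) is therefore d⁵. A high-spin d⁵ ion has zero CFSE in either geometry, so four ligands adopt the sterically favoured tetrahedral geometry. → tetrahedral.
For [PtCl4]^2-: Ligand charges: each chloride is −1. With an overall charge of −2 the platinum centre must be in the +2 oxidation state. Pt sits in group 10, so the d-electron count is 10 − 2 = 8. A 5d d⁸ ion has a large crystal-field splitting; square planar leaves the high-energy d_{x²−y²} orbital empty and maximises CFSE. → square planar.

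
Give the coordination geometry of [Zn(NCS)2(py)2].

tetrahedral

Summing ligand charges against the 0 overall charge gives an oxidation state of +2 for zinc.
Zn sits in group 12, so the d-electron count is 12 − 2 = 10.
With 4 monodentate ligands the coordination number is 4.
A d¹⁰ ion has no crystal-field stabilisation preference between square planar and tetrahedral, so four ligands adopt the sterically favoured tetrahedral geometry.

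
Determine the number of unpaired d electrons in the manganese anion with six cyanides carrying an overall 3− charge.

2

Summing ligand charges against the −3 overall charge gives an oxidation state of +3 for manganese.
Manganese is a group-7 element; Mn(III) is therefore d⁴.
The spin state decides the count: Cyanide is a strong-field ligand (high in the spectrochemical series) for a first-row metal, so the complex is low-spin.
An octahedral low-spin d⁴ ion is t₂g⁴e_g⁰, giving 2 unpaired electrons.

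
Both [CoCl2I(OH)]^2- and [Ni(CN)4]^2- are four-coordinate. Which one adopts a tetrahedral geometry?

[CoCl2I(OH)]^2-

For [CoCl2I(OH)]^2-: Ligand charges: each chloride is −1; each iodide is −1; each hydroxide is −1. With an overall charge of −2 the cobalt centre must be in the +2 oxidation state. Cobalt is a group-9 element; Co(II) is therefore d⁷. For a high-spin 3d d⁷ ion with weak-field ligands the small Δₜ gives little square-planar CFSE advantage, so four ligands adopt the sterically favoured tetrahedral geometry. → tetrahedral.
For [Ni(CN)4]^2-: Ligand charges: each cyanide is −1. With an overall charge of −2 the nickel centre must be in the +2 oxidation state. Ni sits in group 10, so the d-electron count is 10 − 2 = 8. Cyanide is a strong-field ligand (high in the spectrochemical series). A 3d d⁸ ion with strong-field ligands gains enough CFSE to favour square planar over tetrahedral. → square planar.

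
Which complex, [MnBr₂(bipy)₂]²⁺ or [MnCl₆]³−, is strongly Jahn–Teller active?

[MnCl₆]³−

[MnBr₂(bipy)₂]²⁺: Ligand charges: each bromide is −1; 2,2′-bipyridine is neutral. With an overall charge of +2 the manganese centre must be in the +4 oxidation state. Manganese is a group-7 element; Mn(IV) is therefore d³. The d³ configuration leaves the e_g set evenly filled (or empty) — no strong Jahn–Teller driving force.
[MnCl₆]³−: Each chloride is −1; balancing the −3 overall charge requires Mn(III). Group 7 minus oxidation state 3 gives a d⁴ configuration. Chloride is a weak-field ligand for a first-row metal, so the complex is high-spin. The t₂g³e_g¹ (high-spin) configuration has an unevenly filled e_g set; the Jahn–Teller theorem predicts a tetragonal distortion (typically axial elongation) to lift the degeneracy.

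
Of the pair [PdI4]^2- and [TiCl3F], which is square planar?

For [PdI4]^2-: Ligand charges: each iodide is −1. With an overall charge of −2 the palladium centre must be in the +2 oxidation state. Group 10 minus oxidation state 2 gives a d⁸ configuration. A 4d d⁸ ion has a large crystal-field splitting; square planar leaves the high-energy d_{x²−y²} orbital empty and maximises CFSE. → square planar.
For [TiCl3F]: Ligand charges: each chloride is −1; each fluoride is −1. With an overall charge of 0 the titanium centre must be in the +4 oxidation state. Group 4 minus oxidation state 4 gives a d⁰ configuration. A d⁰ ion has no crystal-field stabilisation preference between square planar and tetrahedral, so four ligands adopt the sterically favoured tetrahedral geometry. → tetrahedral.

[PdI4]^2-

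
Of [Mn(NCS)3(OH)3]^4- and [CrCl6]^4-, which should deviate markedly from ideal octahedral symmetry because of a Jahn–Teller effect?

[Mn(NCS)3(OH)3]^4-: Summing ligand charges against the −4 overall charge gives an oxidation state of +2 for manganese. Group 7 minus oxidation state 2 gives a d⁵ configuration. Hydroxide and isothiocyanate are weak-field ligands for a first-row metal, so the complex is high-spin. The d⁵ configuration leaves the e_g set evenly filled (or empty) — no strong Jahn–Teller driving force.
[CrCl6]^4-: Each chloride is −1; balancing the −4 overall charge requires Cr(II). Group 6 minus oxidation state 2 gives a d⁴ configuration. Chloride is a weak-field ligand for a first-row metal, so the complex is high-spin. The t₂g³e_g¹ (high-spin) configuration has an unevenly filled e_g set; the Jahn–Teller theorem predicts a tetragonal distortion (typically axial elongation) to lift the degeneracy.

[CrCl6]^4-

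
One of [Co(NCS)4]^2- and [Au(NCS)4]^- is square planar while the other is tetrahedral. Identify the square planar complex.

[Au(NCS)4]^-

For [Co(NCS)4]^2-: Each isothiocyanate is −1; balancing the −2 overall charge requires Co(II). Co sits in group 9, so the d-electron count is 9 − 2 = 7. For a high-spin 3d d⁷ ion with weak-field ligands the small Δₜ gives little square-planar CFSE advantage, so four ligands adopt the sterically favoured tetrahedral geometry. → tetrahedral.
For [Au(NCS)4]^-: Each isothiocyanate is −1; balancing the −1 overall charge requires Au(III). Group 11 minus oxidation state 3 gives a d⁸ configuration. A 5d d⁸ ion has a large crystal-field splitting; square planar leaves the high-energy d_{x²−y²} orbital empty and maximises CFSE. → square planar.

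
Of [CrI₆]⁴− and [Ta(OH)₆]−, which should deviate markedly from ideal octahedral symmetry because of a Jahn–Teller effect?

[CrI₆]⁴−: Each iodide is −1; balancing the −4 overall charge requires Cr(II). Cr sits in group 6, so the d-electron count is 6 − 2 = 4. Iodide is a weak-field ligand for a first-row metal, so the complex is high-spin. The t₂g³e_g¹ (high-spin) configuration has an unevenly filled e_g set; the Jahn–Teller theorem predicts a tetragonal distortion (typically axial elongation) to lift the degeneracy.
[Ta(OH)₆]−: Summing ligand charges against the −1 overall charge gives an oxidation state of +5 for tantalum. Group 5 minus oxidation state 5 gives a d⁰ configuration. The d⁰ configuration leaves the e_g set evenly filled (or empty) — no strong Jahn–Teller driving force.

[CrI₆]⁴−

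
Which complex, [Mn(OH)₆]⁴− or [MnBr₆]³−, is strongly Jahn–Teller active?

[Mn(OH)₆]⁴−: Each hydroxide is −1; balancing the −4 overall charge requires Mn(II). Mn sits in group 7, so the d-electron count is 7 − 2 = 5. Hydroxide is a weak-field ligand for a first-row metal, so the complex is high-spin. The d⁵ configuration leaves the e_g set evenly filled (or empty) — no strong Jahn–Teller driving force.
[MnBr₆]³−: Summing ligand charges against the −3 overall charge gives an oxidation state of +3 for manganese. Manganese is a group-7 element; Mn(III) is therefore d⁴. Bromide is a weak-field ligand for a first-row metal, so the complex is high-spin. The t₂g³e_g¹ (high-spin) configuration has an unevenly filled e_g set; the Jahn–Teller theorem predicts a tetragonal distortion (typically axial elongation) to lift the degeneracy.

[MnBr₆]³−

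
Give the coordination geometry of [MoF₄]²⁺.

tetrahedral

Summing ligand charges against the +2 overall charge gives an oxidation state of +6 for molybdenum.
Molybdenum is a group-6 element; Mo(VI) is therefore d⁰.
Coordination number: 4.
A d⁰ ion has no crystal-field stabilisation preference between square planar and tetrahedral, so four ligands adopt the sterically favoured tetrahedral geometry.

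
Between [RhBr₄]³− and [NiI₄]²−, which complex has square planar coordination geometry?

[RhBr₄]³−

For [RhBr₄]³−: Summing ligand charges against the −3 overall charge gives an oxidation state of +1 for rhodium. Group 9 minus oxidation state 1 gives a d⁸ configuration. A 4d d⁸ ion has a large crystal-field splitting; square planar leaves the high-energy d_{x²−y²} orbital empty and maximises CFSE. → square planar.
For [NiI₄]²−: Ligand charges: each iodide is −1. With an overall charge of −2 the nickel centre must be in the +2 oxidation state. Nickel is a group-10 element; Ni(II) is therefore d⁸. Iodide is a weak-field ligand. With weak-field ligands the CFSE gain from square planar is small, so a 3d d⁸ ion takes the sterically preferred tetrahedral geometry. → tetrahedral.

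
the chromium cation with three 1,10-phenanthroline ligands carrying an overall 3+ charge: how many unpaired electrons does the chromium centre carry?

3 unpaired electrons

1,10-phenanthroline is neutral; balancing the +3 overall charge requires Cr(III).
Chromium is a group-6 element; Cr(III) is therefore d³.
Counting donor atoms: 3×1,10-phenanthroline (bidentate) → 6 donors. Coordination number = 6.
In an octahedral field the d³ configuration is t₂g³e_g⁰ (only one arrangement possible), giving 3 unpaired electrons.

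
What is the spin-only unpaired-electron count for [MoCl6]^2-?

2 unpaired electrons

Ligand charges: each chloride is −1. With an overall charge of −2 the molybdenum centre must be in the +4 oxidation state.
Molybdenum is a group-6 element; Mo(IV) is therefore d².
In an octahedral field the d² configuration is t₂g²e_g⁰ (only one arrangement possible), giving 2 unpaired electrons.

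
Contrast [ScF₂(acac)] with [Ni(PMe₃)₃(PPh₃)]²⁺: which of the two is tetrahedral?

[ScF₂(acac)]

For [ScF₂(acac)]: Summing ligand charges against the 0 overall charge gives an oxidation state of +3 for scandium. Group 3 minus oxidation state 3 gives a d⁰ configuration. A d⁰ ion has no crystal-field stabilisation preference between square planar and tetrahedral, so four ligands adopt the sterically favoured tetrahedral geometry. → tetrahedral.
For [Ni(PMe₃)₃(PPh₃)]²⁺: Trimethylphosphine is neutral; triphenylphosphine is neutral; balancing the +2 overall charge requires Ni(II). Group 10 minus oxidation state 2 gives a d⁸ configuration. Trimethylphosphine and triphenylphosphine are strong-field ligands (high in the spectrochemical series). A 3d d⁸ ion with strong-field ligands gains enough CFSE to favour square planar over tetrahedral. → square planar.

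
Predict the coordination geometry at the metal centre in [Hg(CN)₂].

Each cyanide is −1; balancing the 0 overall charge requires Hg(II).
Group 12 minus oxidation state 2 gives a d¹⁰ configuration.
Coordination number: 2.
A d¹⁰ ion with only two ligands adopts a linear arrangement (sp hybridisation; no CFSE preference).

linear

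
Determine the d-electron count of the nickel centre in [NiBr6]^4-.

Each bromide is −1; balancing the −4 overall charge requires Ni(II).
Group 10 minus oxidation state 2 gives a d⁸ configuration.

d⁸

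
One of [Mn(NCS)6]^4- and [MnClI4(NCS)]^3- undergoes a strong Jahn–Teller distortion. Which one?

[MnClI4(NCS)]^3-

[Mn(NCS)6]^4-: Ligand charges: each isothiocyanate is −1. With an overall charge of −4 the manganese centre must be in the +2 oxidation state. Manganese is a group-7 element; Mn(II) is therefore d⁵. Isothiocyanate is a weak-field ligand for a first-row metal, so the complex is high-spin. The d⁵ configuration leaves the e_g set evenly filled (or empty) — no strong Jahn–Teller driving force.
[MnClI4(NCS)]^3-: Each chloride is −1; each iodide is −1; each isothiocyanate is −1; balancing the −3 overall charge requires Mn(III). Manganese is a group-7 element; Mn(III) is therefore d⁴. Chloride, iodide, and isothiocyanate are weak-field ligands for a first-row metal, so the complex is high-spin. The t₂g³e_g¹ (high-spin) configuration has an unevenly filled e_g set; the Jahn–Teller theorem predicts a tetragonal distortion (typically axial elongation) to lift the degeneracy.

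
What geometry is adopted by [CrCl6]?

Each chloride is −1; balancing the 0 overall charge requires Cr(VI).
Cr sits in group 6, so the d-electron count is 6 − 6 = 0.
Coordination number: 6.
Six donors around a single metal centre give an octahedral coordination sphere.

octahedral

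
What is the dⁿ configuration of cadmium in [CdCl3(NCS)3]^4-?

Ligand charges: each chloride is −1; each isothiocyanate is −1. With an overall charge of −4 the cadmium centre must be in the +2 oxidation state.
Cd sits in group 12, so the d-electron count is 12 − 2 = 10.

d¹⁰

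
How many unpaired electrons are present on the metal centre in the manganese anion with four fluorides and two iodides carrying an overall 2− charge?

3 unpaired electrons

Ligand charges: each fluoride is −1; each iodide is −1. With an overall charge of −2 the manganese centre must be in the +4 oxidation state.
Group 7 minus oxidation state 4 gives a d³ configuration.
In an octahedral field the d³ configuration is t₂g³e_g⁰ (only one arrangement possible), giving 3 unpaired electrons.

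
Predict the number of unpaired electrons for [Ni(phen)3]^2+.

Summing ligand charges against the +2 overall charge gives an oxidation state of +2 for nickel.
Nickel is a group-10 element; Ni(II) is therefore d⁸.
Counting donor atoms: 3×1,10-phenanthroline (bidentate) → 6 donors. Coordination number = 6.
In an octahedral field the d⁸ configuration is t₂g⁶e_g² (only one arrangement possible), giving 2 unpaired electrons.

2 unpaired electrons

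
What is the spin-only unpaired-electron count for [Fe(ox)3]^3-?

Each oxalate is −2; balancing the −3 overall charge requires Fe(III).
Group 8 minus oxidation state 3 gives a d⁵ configuration.
Counting donor atoms: 3×oxalate (bidentate) → 6 donors. Coordination number = 6.
The spin state decides the count: Oxalate is a weak-field ligand for a first-row metal, so the complex is high-spin.
An octahedral high-spin d⁵ ion is t₂g³e_g², giving 5 unpaired electrons.

5 unpaired electrons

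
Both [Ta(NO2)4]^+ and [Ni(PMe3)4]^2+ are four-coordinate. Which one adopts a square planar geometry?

[Ni(PMe3)4]^2+

For [Ta(NO2)4]^+: Each nitro (N-bound nitrite) is −1; balancing the +1 overall charge requires Ta(V). Tantalum is a group-5 element; Ta(V) is therefore d⁰. A d⁰ ion has no crystal-field stabilisation preference between square planar and tetrahedral, so four ligands adopt the sterically favoured tetrahedral geometry. → tetrahedral.
For [Ni(PMe3)4]^2+: Trimethylphosphine is neutral; balancing the +2 overall charge requires Ni(II). Ni sits in group 10, so the d-electron count is 10 − 2 = 8. Trimethylphosphine is a strong-field ligand (high in the spectrochemical series). A 3d d⁸ ion with strong-field ligands gains enough CFSE to favour square planar over tetrahedral. → square planar.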